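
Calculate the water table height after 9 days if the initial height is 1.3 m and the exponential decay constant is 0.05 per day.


m = m0 * exp(-k*t)
m = 1.3 * exp(-0.05 * 9)
m = 1.3 * exp(-0.4500)

0.8289 m


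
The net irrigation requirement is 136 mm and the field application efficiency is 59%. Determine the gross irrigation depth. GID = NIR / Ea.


Ea = 59% = 0.59
GID = NIR / Ea = 136 / 0.59 = 230.5085 mm

230.5085 mm


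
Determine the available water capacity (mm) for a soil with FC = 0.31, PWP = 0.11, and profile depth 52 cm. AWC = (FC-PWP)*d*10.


AWC = (FC - PWP) * d * 10
AWC = (0.31 - 0.11) * 52 * 10
AWC = 0.2000 * 52 * 10

104.0000 mm


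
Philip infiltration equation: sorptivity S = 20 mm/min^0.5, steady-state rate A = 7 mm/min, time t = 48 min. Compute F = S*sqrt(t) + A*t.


F = S*sqrt(t) + A*t
F = 20*sqrt(48) + 7*48
F = 20*6.928203 + 336

474.5641 mm


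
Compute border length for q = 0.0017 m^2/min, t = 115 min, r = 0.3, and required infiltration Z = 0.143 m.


L = q*t/((1+r)*Z)
L = 0.0017*115/((1+0.3)*0.143)
L = 0.1955/0.1859

1.0516 m


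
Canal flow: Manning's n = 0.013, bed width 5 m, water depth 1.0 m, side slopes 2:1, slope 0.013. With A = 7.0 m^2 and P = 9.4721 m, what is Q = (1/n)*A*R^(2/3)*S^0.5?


R = A/P = 7.0/9.4721 = 0.739012
Q = (1/0.013) * 7.0 * 0.739012^(2/3) * 0.013^0.5

50.1835 m^3/s


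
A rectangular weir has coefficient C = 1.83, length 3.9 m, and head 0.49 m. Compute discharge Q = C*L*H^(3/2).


Q = C * L * H^(3/2) = 1.83 * 3.9 * 0.49^1.5 = 1.83 * 3.9 * 0.343000

2.4480 m^3/s


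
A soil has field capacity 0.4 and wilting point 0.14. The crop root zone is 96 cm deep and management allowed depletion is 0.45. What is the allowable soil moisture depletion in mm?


SMD = (FC - PWP) * d * MAD * 10
SMD = (0.4 - 0.14) * 96 * 0.45 * 10
SMD = 0.2600 * 96 * 0.45 * 10

112.3200 mm


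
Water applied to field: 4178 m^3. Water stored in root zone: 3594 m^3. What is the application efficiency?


Ea = V_root / V_field * 100 = 3594 / 4178 * 100 = 86.0220%

86.0220 %


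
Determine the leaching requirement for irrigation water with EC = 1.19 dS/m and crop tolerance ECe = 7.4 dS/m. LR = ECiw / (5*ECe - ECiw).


LR = ECiw / (5*ECe - ECiw)
LR = 1.19 / (5*7.4 - 1.19)
LR = 1.19 / 35.8100

0.0332


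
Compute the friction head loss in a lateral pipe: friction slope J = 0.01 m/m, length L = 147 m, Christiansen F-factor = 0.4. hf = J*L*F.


hf = J * L * F = 0.01 * 147 * 0.4 = 0.5880 m

0.5880 m


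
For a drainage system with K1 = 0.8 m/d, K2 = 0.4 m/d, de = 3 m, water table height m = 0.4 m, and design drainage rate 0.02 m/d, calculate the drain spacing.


S^2 = 8*K2*de*m/q + 4*K1*m^2/q
S^2 = 8*0.4*3*0.4/0.02 + 4*0.8*0.4^2/0.02
S = sqrt(217.6000)

14.7513 m


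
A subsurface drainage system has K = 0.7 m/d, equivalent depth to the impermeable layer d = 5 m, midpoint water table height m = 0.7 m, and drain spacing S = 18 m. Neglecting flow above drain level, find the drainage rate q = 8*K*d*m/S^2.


q = 8*K*d*m/S^2
q = 8*0.7*5*0.7/18^2
q = 19.6000 / 324

0.0605 m/d


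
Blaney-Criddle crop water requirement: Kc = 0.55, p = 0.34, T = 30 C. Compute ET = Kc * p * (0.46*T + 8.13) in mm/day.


ET = Kc * p * (0.46*T + 8.13)
ET = 0.55 * 0.34 * (0.46*30 + 8.13)
ET = 0.55 * 0.34 * 21.9300

4.1009 mm/day


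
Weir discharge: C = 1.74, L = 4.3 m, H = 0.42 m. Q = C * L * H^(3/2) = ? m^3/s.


Q = C * L * H^(3/2) = 1.74 * 4.3 * 0.42^1.5 = 1.74 * 4.3 * 0.272191

2.0365 m^3/s


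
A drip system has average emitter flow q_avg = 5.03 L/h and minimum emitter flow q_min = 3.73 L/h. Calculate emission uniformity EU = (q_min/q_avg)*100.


EU = (q_min/q_avg)*100 = (3.73/5.03)*100 = 74.1551%

74.1551 %


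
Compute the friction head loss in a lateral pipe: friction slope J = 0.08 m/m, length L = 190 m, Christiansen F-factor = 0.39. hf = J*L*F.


hf = J * L * F = 0.08 * 190 * 0.39 = 5.9280 m

5.9280 m


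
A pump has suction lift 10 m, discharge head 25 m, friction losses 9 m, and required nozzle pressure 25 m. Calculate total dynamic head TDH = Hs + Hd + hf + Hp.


TDH = Hs + Hd + hf + Hp = 10 + 25 + 9 + 25 = 69

69 m


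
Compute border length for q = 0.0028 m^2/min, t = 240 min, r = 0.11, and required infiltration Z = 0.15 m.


L = q*t/((1+r)*Z)
L = 0.0028*240/((1+0.11)*0.15)
L = 0.672/0.1665

4.0360 m


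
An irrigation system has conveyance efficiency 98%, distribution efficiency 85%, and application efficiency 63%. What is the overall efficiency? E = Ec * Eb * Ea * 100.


Ec = 0.98, Eb = 0.85, Ea = 0.63
E = 0.98 * 0.85 * 0.63 * 100 = 52.4790%

52.4790 %


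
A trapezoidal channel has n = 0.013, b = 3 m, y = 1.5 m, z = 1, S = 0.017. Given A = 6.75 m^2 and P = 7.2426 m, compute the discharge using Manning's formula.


R = A/P = 6.75/7.2426 = 0.931986
Q = (1/0.013) * 6.75 * 0.931986^(2/3) * 0.017^0.5

64.5938 m^3/s


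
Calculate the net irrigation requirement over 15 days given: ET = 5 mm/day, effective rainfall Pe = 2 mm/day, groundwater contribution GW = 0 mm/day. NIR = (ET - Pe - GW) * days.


Daily deficit = ET - Pe - GW = 5 - 2 - 0 = 3 mm/day
NIR = 3 * 15 = 45 mm

45.0000 mm


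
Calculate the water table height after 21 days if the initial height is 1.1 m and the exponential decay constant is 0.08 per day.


m = m0 * exp(-k*t)
m = 1.1 * exp(-0.08 * 21)
m = 1.1 * exp(-1.6800)

0.2050 m


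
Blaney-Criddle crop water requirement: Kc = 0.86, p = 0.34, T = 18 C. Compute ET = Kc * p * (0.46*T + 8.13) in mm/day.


ET = Kc * p * (0.46*T + 8.13)
ET = 0.86 * 0.34 * (0.46*18 + 8.13)
ET = 0.86 * 0.34 * 16.4100

4.7983 mm/day


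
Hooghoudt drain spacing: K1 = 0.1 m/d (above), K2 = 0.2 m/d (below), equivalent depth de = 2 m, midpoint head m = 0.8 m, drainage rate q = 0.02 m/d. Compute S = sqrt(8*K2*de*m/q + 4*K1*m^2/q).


S^2 = 8*K2*de*m/q + 4*K1*m^2/q
S^2 = 8*0.2*2*0.8/0.02 + 4*0.1*0.8^2/0.02
S = sqrt(140.8000)

11.8659 m


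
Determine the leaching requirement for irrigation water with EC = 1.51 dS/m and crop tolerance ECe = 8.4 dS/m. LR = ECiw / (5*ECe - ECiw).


LR = ECiw / (5*ECe - ECiw)
LR = 1.51 / (5*8.4 - 1.51)
LR = 1.51 / 40.4900

0.0373


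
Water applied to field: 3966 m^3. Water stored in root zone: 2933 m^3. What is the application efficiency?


Ea = V_root / V_field * 100 = 2933 / 3966 * 100 = 73.9536%

73.9536 %


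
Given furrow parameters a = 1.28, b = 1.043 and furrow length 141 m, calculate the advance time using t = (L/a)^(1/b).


t = (L/a)^(1/b)
t = (141/1.28)^(1/1.043)
t = 110.156250^(1/1.043)

90.7450 min


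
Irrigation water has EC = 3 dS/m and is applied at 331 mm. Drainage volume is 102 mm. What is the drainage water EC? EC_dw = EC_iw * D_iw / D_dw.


EC_dw = EC_iw * D_iw / D_dw
EC_dw = 3 * 331 / 102
EC_dw = 993 / 102

9.7353 dS/m


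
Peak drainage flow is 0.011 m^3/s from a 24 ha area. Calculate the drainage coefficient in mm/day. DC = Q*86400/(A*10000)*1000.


DC = Q * 86400 / (A * 10000) * 1000
DC = 0.011 * 86400 / (24 * 10000) * 1000
DC = 950400.0000 / 240000

3.9600 mm/day


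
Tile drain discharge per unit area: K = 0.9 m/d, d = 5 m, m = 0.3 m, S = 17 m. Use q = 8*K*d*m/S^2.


q = 8*K*d*m/S^2
q = 8*0.9*5*0.3/17^2
q = 10.8000 / 289

0.0374 m/d


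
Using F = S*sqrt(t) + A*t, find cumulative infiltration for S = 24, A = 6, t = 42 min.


F = S*sqrt(t) + A*t
F = 24*sqrt(42) + 6*42
F = 24*6.480741 + 252

407.5378 mm


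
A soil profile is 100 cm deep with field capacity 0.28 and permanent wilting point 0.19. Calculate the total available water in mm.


AWC = (FC - PWP) * d * 10
AWC = (0.28 - 0.19) * 100 * 10
AWC = 0.0900 * 100 * 10

90.0000 mm


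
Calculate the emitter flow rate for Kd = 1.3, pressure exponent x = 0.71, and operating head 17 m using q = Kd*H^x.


q = Kd * H^x = 1.3 * 17^0.71 = 1.3 * 7.475130

9.7177 L/h


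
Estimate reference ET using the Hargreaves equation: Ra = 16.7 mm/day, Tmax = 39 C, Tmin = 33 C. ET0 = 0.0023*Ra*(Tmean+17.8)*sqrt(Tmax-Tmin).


Tmean = (Tmax + Tmin)/2 = (39 + 33)/2 = 36.0
ET0 = 0.0023 * 16.7 * (36.0 + 17.8) * sqrt(39 - 33)
ET0 = 0.0023 * 16.7 * 53.8 * 2.449490

5.0618 mm/day


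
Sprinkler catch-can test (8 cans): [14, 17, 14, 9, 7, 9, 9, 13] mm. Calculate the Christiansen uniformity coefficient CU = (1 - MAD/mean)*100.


mean = 11.500000 mm
MAD = 3.000000 mm
CU = (1 - 3.000000/11.500000)*100

73.9130 %


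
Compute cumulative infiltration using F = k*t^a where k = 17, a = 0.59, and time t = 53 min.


F = k * t^a = 17 * 53^0.59
F = 17 * 10.406933

176.9179 mm


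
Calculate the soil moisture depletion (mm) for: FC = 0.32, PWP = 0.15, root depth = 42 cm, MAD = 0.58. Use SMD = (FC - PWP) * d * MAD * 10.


SMD = (FC - PWP) * d * MAD * 10
SMD = (0.32 - 0.15) * 42 * 0.58 * 10
SMD = 0.1700 * 42 * 0.58 * 10

41.4120 mm


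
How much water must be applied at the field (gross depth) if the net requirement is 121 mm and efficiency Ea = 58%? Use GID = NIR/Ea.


Ea = 58% = 0.58
GID = NIR / Ea = 121 / 0.58 = 208.6207 mm

208.6207 mm


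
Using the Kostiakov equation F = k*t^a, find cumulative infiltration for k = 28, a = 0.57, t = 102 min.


F = k * t^a = 28 * 102^0.57
F = 28 * 13.960536

390.8950 mm


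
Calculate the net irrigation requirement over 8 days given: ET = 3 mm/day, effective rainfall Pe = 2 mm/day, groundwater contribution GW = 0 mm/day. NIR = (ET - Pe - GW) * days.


Daily deficit = ET - Pe - GW = 3 - 2 - 0 = 1 mm/day
NIR = 1 * 8 = 8 mm

8.0000 mm


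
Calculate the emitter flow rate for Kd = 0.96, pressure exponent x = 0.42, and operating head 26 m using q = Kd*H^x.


q = Kd * H^x = 0.96 * 26^0.42 = 0.96 * 3.929061

3.7719 L/h


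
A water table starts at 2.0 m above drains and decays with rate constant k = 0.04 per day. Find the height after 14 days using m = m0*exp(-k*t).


m = m0 * exp(-k*t)
m = 2.0 * exp(-0.04 * 14)
m = 2.0 * exp(-0.5600)

1.1424 m


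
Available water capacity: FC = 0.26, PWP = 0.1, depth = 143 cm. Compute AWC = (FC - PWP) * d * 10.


AWC = (FC - PWP) * d * 10
AWC = (0.26 - 0.1) * 143 * 10
AWC = 0.1600 * 143 * 10

228.8000 mm


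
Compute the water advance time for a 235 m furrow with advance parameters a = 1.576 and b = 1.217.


t = (L/a)^(1/b)
t = (235/1.576)^(1/1.217)
t = 149.111675^(1/1.217)

61.0884 min


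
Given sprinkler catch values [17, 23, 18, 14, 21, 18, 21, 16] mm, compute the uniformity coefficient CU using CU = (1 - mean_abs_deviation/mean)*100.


mean = 18.500000 mm
MAD = 2.375000 mm
CU = (1 - 2.375000/18.500000)*100

87.1622 %


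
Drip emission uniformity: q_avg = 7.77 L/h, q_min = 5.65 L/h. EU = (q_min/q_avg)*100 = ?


EU = (q_min/q_avg)*100 = (5.65/7.77)*100 = 72.7156%

72.7156 %


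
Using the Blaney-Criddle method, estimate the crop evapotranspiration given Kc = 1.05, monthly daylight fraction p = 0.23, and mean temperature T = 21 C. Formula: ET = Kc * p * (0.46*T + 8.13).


ET = Kc * p * (0.46*T + 8.13)
ET = 1.05 * 0.23 * (0.46*21 + 8.13)
ET = 1.05 * 0.23 * 17.7900

4.2963 mm/day


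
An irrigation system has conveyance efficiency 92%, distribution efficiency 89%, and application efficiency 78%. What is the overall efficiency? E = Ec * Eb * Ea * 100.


Ec = 0.92, Eb = 0.89, Ea = 0.78
E = 0.92 * 0.89 * 0.78 * 100 = 63.8664%

63.8664 %


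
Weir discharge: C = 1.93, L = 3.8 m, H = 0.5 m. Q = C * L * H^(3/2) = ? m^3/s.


Q = C * L * H^(3/2) = 1.93 * 3.8 * 0.5^1.5 = 1.93 * 3.8 * 0.353553

2.5930 m^3/s


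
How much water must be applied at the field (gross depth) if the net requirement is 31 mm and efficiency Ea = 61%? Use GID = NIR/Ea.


Ea = 61% = 0.61
GID = NIR / Ea = 31 / 0.61 = 50.8197 mm

50.8197 mm


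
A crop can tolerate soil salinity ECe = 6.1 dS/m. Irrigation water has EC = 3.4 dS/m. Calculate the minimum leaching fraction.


LR = ECiw / (5*ECe - ECiw)
LR = 3.4 / (5*6.1 - 3.4)
LR = 3.4 / 27.1000

0.1255


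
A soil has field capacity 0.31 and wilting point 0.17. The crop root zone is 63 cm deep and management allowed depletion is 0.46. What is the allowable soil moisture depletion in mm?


SMD = (FC - PWP) * d * MAD * 10
SMD = (0.31 - 0.17) * 63 * 0.46 * 10
SMD = 0.1400 * 63 * 0.46 * 10

40.5720 mm


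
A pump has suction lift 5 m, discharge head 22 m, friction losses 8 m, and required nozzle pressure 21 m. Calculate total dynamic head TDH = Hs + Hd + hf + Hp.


TDH = Hs + Hd + hf + Hp = 5 + 22 + 8 + 21 = 56

56 m


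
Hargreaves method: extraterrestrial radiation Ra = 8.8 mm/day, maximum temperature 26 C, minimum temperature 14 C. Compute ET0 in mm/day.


Tmean = (Tmax + Tmin)/2 = (26 + 14)/2 = 20.0
ET0 = 0.0023 * 8.8 * (20.0 + 17.8) * sqrt(26 - 14)
ET0 = 0.0023 * 8.8 * 37.8 * 3.464102

2.6503 mm/day


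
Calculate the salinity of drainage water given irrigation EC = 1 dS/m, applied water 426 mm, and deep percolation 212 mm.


EC_dw = EC_iw * D_iw / D_dw
EC_dw = 1 * 426 / 212
EC_dw = 426 / 212

2.0094 dS/m


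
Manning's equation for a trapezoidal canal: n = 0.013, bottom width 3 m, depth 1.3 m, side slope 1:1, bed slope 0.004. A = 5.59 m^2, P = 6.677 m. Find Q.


R = A/P = 5.59/6.677 = 0.837202
Q = (1/0.013) * 5.59 * 0.837202^(2/3) * 0.004^0.5

24.1575 m^3/s


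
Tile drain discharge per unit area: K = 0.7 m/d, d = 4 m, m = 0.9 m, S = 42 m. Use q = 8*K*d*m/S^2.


q = 8*K*d*m/S^2
q = 8*0.7*4*0.9/42^2
q = 20.1600 / 1764

0.0114 m/d


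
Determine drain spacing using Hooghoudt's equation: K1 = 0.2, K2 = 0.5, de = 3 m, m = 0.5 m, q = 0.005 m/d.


S^2 = 8*K2*de*m/q + 4*K1*m^2/q
S^2 = 8*0.5*3*0.5/0.005 + 4*0.2*0.5^2/0.005
S = sqrt(1240.0000)

35.2136 m


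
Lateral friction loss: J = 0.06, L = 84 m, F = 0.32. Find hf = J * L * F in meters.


hf = J * L * F = 0.06 * 84 * 0.32 = 1.6128 m

1.6128 m


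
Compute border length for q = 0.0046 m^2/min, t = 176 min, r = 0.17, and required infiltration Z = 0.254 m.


L = q*t/((1+r)*Z)
L = 0.0046*176/((1+0.17)*0.254)
L = 0.8096/0.29718

2.7243 m


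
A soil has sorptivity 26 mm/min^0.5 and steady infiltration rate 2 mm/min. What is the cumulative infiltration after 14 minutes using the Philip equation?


F = S*sqrt(t) + A*t
F = 26*sqrt(14) + 2*14
F = 26*3.741657 + 28

125.2831 mm


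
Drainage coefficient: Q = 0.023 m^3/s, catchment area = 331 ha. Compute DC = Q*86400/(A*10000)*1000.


DC = Q * 86400 / (A * 10000) * 1000
DC = 0.023 * 86400 / (331 * 10000) * 1000
DC = 1987200.0000 / 3310000

0.6004 mm/day


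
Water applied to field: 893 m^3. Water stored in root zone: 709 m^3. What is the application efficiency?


Ea = V_root / V_field * 100 = 709 / 893 * 100 = 79.3953%

79.3953 %


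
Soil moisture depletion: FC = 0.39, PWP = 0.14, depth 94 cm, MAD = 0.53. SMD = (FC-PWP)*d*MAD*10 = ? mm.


SMD = (FC - PWP) * d * MAD * 10
SMD = (0.39 - 0.14) * 94 * 0.53 * 10
SMD = 0.2500 * 94 * 0.53 * 10

124.5500 mm


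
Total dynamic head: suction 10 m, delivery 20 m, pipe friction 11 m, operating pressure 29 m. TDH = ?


TDH = Hs + Hd + hf + Hp = 10 + 20 + 11 + 29 = 70

70 m


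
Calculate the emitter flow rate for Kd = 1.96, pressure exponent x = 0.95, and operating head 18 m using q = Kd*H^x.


q = Kd * H^x = 1.96 * 18^0.95 = 1.96 * 15.577899

30.5327 L/h


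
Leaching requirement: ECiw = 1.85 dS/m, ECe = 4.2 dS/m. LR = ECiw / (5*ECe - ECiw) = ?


LR = ECiw / (5*ECe - ECiw)
LR = 1.85 / (5*4.2 - 1.85)
LR = 1.85 / 19.1500

0.0966


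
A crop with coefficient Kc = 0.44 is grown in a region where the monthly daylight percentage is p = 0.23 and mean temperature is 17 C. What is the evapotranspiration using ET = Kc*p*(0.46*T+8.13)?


ET = Kc * p * (0.46*T + 8.13)
ET = 0.44 * 0.23 * (0.46*17 + 8.13)
ET = 0.44 * 0.23 * 15.9500

1.6141 mm/day


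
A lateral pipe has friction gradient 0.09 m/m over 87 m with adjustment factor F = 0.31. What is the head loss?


hf = J * L * F = 0.09 * 87 * 0.31 = 2.4273 m

2.4273 m


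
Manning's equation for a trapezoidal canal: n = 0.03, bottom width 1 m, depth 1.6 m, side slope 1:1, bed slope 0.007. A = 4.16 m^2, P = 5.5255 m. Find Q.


R = A/P = 4.16/5.5255 = 0.752873
Q = (1/0.03) * 4.16 * 0.752873^(2/3) * 0.007^0.5

9.6014 m^3/s


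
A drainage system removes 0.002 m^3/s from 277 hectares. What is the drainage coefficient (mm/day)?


DC = Q * 86400 / (A * 10000) * 1000
DC = 0.002 * 86400 / (277 * 10000) * 1000
DC = 172800.0000 / 2770000

0.0624 mm/day


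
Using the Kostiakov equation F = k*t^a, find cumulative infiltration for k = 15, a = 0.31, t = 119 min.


F = k * t^a = 15 * 119^0.31
F = 15 * 4.399664

65.9950 mm


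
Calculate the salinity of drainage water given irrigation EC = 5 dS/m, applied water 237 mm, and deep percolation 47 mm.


EC_dw = EC_iw * D_iw / D_dw
EC_dw = 5 * 237 / 47
EC_dw = 1185 / 47

25.2128 dS/m


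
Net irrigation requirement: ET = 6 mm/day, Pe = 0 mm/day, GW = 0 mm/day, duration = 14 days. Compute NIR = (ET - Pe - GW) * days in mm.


Daily deficit = ET - Pe - GW = 6 - 0 - 0 = 6 mm/day
NIR = 6 * 14 = 84 mm

84.0000 mm


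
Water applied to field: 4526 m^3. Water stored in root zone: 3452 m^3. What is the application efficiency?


Ea = V_root / V_field * 100 = 3452 / 4526 * 100 = 76.2704%

76.2704 %


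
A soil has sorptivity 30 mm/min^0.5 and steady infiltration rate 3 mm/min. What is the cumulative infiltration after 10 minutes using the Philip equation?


F = S*sqrt(t) + A*t
F = 30*sqrt(10) + 3*10
F = 30*3.162278 + 30

124.8683 mm


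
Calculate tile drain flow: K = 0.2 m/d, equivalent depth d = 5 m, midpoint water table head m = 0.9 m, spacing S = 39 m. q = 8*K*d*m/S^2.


q = 8*K*d*m/S^2
q = 8*0.2*5*0.9/39^2
q = 7.2000 / 1521

0.0047 m/d


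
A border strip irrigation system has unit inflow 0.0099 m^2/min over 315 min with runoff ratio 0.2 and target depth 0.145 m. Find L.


L = q*t/((1+r)*Z)
L = 0.0099*315/((1+0.2)*0.145)
L = 3.1185/0.174

17.9224 m


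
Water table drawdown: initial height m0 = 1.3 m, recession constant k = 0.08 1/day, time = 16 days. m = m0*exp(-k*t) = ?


m = m0 * exp(-k*t)
m = 1.3 * exp(-0.08 * 16)
m = 1.3 * exp(-1.2800)

0.3614 m


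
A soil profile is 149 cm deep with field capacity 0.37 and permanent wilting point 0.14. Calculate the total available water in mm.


AWC = (FC - PWP) * d * 10
AWC = (0.37 - 0.14) * 149 * 10
AWC = 0.2300 * 149 * 10

342.7000 mm


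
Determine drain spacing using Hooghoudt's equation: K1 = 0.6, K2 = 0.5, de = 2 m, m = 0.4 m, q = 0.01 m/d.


S^2 = 8*K2*de*m/q + 4*K1*m^2/q
S^2 = 8*0.5*2*0.4/0.01 + 4*0.6*0.4^2/0.01
S = sqrt(358.4000)

18.9315 m


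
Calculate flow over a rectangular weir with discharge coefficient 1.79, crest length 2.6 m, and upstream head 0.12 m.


Q = C * L * H^(3/2) = 1.79 * 2.6 * 0.12^1.5 = 1.79 * 2.6 * 0.041569

0.1935 m^3/s


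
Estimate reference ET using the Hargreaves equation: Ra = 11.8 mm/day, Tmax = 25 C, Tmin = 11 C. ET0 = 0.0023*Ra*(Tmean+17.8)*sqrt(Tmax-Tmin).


Tmean = (Tmax + Tmin)/2 = (25 + 11)/2 = 18.0
ET0 = 0.0023 * 11.8 * (18.0 + 17.8) * sqrt(25 - 11)
ET0 = 0.0023 * 11.8 * 35.8 * 3.741657

3.6354 mm/day


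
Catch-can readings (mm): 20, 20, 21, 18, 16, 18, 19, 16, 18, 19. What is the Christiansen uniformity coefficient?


mean = 18.500000 mm
MAD = 1.300000 mm
CU = (1 - 1.300000/18.500000)*100

92.9730 %


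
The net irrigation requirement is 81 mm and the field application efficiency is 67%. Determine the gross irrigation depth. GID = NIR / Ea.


Ea = 67% = 0.67
GID = NIR / Ea = 81 / 0.67 = 120.8955 mm

120.8955 mm


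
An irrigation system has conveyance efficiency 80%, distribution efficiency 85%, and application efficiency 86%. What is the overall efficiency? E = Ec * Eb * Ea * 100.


Ec = 0.8, Eb = 0.85, Ea = 0.86
E = 0.8 * 0.85 * 0.86 * 100 = 58.4800%

58.4800 %


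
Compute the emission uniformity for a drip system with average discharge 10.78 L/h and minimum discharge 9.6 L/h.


EU = (q_min/q_avg)*100 = (9.6/10.78)*100 = 89.0538%

89.0538 %


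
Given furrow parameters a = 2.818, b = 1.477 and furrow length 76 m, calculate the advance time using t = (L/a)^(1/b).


t = (L/a)^(1/b)
t = (76/2.818)^(1/1.477)
t = 26.969482^(1/1.477)

9.3061 min


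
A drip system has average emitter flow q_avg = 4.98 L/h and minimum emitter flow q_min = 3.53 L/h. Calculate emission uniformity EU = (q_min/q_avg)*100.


EU = (q_min/q_avg)*100 = (3.53/4.98)*100 = 70.8835%

70.8835 %


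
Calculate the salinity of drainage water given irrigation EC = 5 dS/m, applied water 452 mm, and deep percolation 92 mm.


EC_dw = EC_iw * D_iw / D_dw
EC_dw = 5 * 452 / 92
EC_dw = 2260 / 92

24.5652 dS/m


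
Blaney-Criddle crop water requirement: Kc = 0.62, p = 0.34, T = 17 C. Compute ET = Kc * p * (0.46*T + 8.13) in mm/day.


ET = Kc * p * (0.46*T + 8.13)
ET = 0.62 * 0.34 * (0.46*17 + 8.13)
ET = 0.62 * 0.34 * 15.9500

3.3623 mm/day


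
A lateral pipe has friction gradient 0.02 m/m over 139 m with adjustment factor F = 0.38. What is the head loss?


hf = J * L * F = 0.02 * 139 * 0.38 = 1.0564 m

1.0564 m


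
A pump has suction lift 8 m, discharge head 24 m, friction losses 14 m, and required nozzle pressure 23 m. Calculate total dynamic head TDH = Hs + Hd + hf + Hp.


TDH = Hs + Hd + hf + Hp = 8 + 24 + 14 + 23 = 69

69 m


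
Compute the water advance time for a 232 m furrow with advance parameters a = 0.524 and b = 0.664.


t = (L/a)^(1/b)
t = (232/0.524)^(1/0.664)
t = 442.748092^(1/0.664)

9664.4190 min


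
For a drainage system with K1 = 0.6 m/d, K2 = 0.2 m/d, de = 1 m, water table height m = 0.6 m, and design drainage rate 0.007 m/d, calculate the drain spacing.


S^2 = 8*K2*de*m/q + 4*K1*m^2/q
S^2 = 8*0.2*1*0.6/0.007 + 4*0.6*0.6^2/0.007
S = sqrt(260.5714)

16.1422 m


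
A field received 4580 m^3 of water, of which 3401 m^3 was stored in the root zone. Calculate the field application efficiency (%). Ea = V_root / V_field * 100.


Ea = V_root / V_field * 100 = 3401 / 4580 * 100 = 74.2576%

74.2576 %


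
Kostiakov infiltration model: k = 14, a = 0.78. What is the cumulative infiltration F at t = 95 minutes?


F = k * t^a = 14 * 95^0.78
F = 14 * 34.883850

488.3739 mm


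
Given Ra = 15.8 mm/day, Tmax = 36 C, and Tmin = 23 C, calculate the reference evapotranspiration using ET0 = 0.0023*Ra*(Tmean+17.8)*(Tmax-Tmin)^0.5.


Tmean = (Tmax + Tmin)/2 = (36 + 23)/2 = 29.5
ET0 = 0.0023 * 15.8 * (29.5 + 17.8) * sqrt(36 - 23)
ET0 = 0.0023 * 15.8 * 47.3 * 3.605551

6.1975 mm/day


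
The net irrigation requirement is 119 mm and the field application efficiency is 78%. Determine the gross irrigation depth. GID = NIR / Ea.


Ea = 78% = 0.78
GID = NIR / Ea = 119 / 0.78 = 152.5641 mm

152.5641 mm


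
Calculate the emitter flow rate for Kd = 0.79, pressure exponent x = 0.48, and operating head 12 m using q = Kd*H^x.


q = Kd * H^x = 0.79 * 12^0.48 = 0.79 * 3.296150

2.6040 L/h


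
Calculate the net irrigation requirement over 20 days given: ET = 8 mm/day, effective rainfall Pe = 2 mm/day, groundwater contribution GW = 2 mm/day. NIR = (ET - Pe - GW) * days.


Daily deficit = ET - Pe - GW = 8 - 2 - 2 = 4 mm/day
NIR = 4 * 20 = 80 mm

80.0000 mm


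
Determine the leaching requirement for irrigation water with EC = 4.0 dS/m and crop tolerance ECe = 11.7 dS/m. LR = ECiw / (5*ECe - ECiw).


LR = ECiw / (5*ECe - ECiw)
LR = 4.0 / (5*11.7 - 4.0)
LR = 4.0 / 54.5000

0.0734


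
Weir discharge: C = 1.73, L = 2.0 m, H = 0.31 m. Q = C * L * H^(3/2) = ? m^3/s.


Q = C * L * H^(3/2) = 1.73 * 2.0 * 0.31^1.5 = 1.73 * 2.0 * 0.172601

0.5972 m^3/s


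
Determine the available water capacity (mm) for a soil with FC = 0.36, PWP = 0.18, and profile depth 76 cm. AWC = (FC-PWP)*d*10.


AWC = (FC - PWP) * d * 10
AWC = (0.36 - 0.18) * 76 * 10
AWC = 0.1800 * 76 * 10

136.8000 mm


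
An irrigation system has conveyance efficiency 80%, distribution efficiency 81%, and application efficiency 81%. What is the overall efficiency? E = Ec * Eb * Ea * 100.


Ec = 0.8, Eb = 0.81, Ea = 0.81
E = 0.8 * 0.81 * 0.81 * 100 = 52.4880%

52.4880 %


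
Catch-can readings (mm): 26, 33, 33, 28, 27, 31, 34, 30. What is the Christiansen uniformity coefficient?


mean = 30.250000 mm
MAD = 2.500000 mm
CU = (1 - 2.500000/30.250000)*100

91.7355 %


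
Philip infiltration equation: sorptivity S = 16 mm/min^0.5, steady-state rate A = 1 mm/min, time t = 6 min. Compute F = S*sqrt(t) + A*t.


F = S*sqrt(t) + A*t
F = 16*sqrt(6) + 1*6
F = 16*2.449490 + 6

45.1918 mm


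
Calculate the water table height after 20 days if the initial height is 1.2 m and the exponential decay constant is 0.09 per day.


m = m0 * exp(-k*t)
m = 1.2 * exp(-0.09 * 20)
m = 1.2 * exp(-1.8000)

0.1984 m


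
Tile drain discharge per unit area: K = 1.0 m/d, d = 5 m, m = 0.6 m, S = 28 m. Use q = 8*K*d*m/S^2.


q = 8*K*d*m/S^2
q = 8*1.0*5*0.6/28^2
q = 24.0000 / 784

0.0306 m/d


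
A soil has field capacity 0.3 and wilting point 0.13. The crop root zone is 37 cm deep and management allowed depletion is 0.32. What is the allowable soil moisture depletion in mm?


SMD = (FC - PWP) * d * MAD * 10
SMD = (0.3 - 0.13) * 37 * 0.32 * 10
SMD = 0.1700 * 37 * 0.32 * 10

20.1280 mm


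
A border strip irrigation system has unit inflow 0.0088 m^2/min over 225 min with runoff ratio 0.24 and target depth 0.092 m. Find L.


L = q*t/((1+r)*Z)
L = 0.0088*225/((1+0.24)*0.092)
L = 1.98/0.11408

17.3562 m


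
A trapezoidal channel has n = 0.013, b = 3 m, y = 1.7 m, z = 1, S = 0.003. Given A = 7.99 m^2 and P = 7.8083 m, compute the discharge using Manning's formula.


R = A/P = 7.99/7.8083 = 1.023270
Q = (1/0.013) * 7.99 * 1.023270^(2/3) * 0.003^0.5

34.1841 m^3/s


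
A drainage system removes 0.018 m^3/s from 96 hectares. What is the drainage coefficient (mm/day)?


DC = Q * 86400 / (A * 10000) * 1000
DC = 0.018 * 86400 / (96 * 10000) * 1000
DC = 1555200.0000 / 960000

1.6200 mm/day


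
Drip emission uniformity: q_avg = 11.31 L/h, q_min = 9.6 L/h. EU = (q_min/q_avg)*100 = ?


EU = (q_min/q_avg)*100 = (9.6/11.31)*100 = 84.8806%

84.8806 %


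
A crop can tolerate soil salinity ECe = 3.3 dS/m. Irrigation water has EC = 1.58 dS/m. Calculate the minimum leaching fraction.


LR = ECiw / (5*ECe - ECiw)
LR = 1.58 / (5*3.3 - 1.58)
LR = 1.58 / 14.9200

0.1059


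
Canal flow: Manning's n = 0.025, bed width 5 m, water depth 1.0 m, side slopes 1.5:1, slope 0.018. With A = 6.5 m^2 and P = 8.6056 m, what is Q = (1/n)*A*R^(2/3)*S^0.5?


R = A/P = 6.5/8.6056 = 0.755322
Q = (1/0.025) * 6.5 * 0.755322^(2/3) * 0.018^0.5

28.9311 m^3/s


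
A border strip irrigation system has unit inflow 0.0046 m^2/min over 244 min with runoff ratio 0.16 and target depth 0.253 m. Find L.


L = q*t/((1+r)*Z)
L = 0.0046*244/((1+0.16)*0.253)
L = 1.1224/0.29348

3.8245 m


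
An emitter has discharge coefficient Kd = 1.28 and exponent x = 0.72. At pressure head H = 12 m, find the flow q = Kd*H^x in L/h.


q = Kd * H^x = 1.28 * 12^0.72 = 1.28 * 5.984261

7.6599 L/h


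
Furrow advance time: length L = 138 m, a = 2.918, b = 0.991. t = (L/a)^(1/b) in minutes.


t = (L/a)^(1/b)
t = (138/2.918)^(1/0.991)
t = 47.292666^(1/0.991)

48.9783 min


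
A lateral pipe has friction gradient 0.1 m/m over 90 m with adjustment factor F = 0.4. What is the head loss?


hf = J * L * F = 0.1 * 90 * 0.4 = 3.6000 m

3.6000 m


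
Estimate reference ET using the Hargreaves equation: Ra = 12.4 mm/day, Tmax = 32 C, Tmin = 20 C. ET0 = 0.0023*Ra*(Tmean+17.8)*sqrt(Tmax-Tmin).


Tmean = (Tmax + Tmin)/2 = (32 + 20)/2 = 26.0
ET0 = 0.0023 * 12.4 * (26.0 + 17.8) * sqrt(32 - 20)
ET0 = 0.0023 * 12.4 * 43.8 * 3.464102

4.3273 mm/day


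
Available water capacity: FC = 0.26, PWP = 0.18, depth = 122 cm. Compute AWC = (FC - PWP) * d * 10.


AWC = (FC - PWP) * d * 10
AWC = (0.26 - 0.18) * 122 * 10
AWC = 0.0800 * 122 * 10

97.6000 mm


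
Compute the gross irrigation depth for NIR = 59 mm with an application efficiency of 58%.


Ea = 58% = 0.58
GID = NIR / Ea = 59 / 0.58 = 101.7241 mm

101.7241 mm


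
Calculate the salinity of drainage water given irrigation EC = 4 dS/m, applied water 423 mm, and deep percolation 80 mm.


EC_dw = EC_iw * D_iw / D_dw
EC_dw = 4 * 423 / 80
EC_dw = 1692 / 80

21.1500 dS/m


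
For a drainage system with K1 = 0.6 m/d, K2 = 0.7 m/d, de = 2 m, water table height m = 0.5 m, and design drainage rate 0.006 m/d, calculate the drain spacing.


S^2 = 8*K2*de*m/q + 4*K1*m^2/q
S^2 = 8*0.7*2*0.5/0.006 + 4*0.6*0.5^2/0.006
S = sqrt(1033.3333)

32.1455 m


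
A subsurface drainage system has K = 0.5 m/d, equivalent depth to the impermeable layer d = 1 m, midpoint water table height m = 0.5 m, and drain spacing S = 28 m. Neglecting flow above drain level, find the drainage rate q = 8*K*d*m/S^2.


q = 8*K*d*m/S^2
q = 8*0.5*1*0.5/28^2
q = 2.0000 / 784

0.0026 m/d


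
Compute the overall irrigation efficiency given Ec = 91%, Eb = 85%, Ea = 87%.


Ec = 0.91, Eb = 0.85, Ea = 0.87
E = 0.91 * 0.85 * 0.87 * 100 = 67.2945%

67.2945 %


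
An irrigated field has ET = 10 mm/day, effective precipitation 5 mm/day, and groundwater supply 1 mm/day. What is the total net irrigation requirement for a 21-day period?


Daily deficit = ET - Pe - GW = 10 - 5 - 1 = 4 mm/day
NIR = 4 * 21 = 84 mm

84.0000 mm


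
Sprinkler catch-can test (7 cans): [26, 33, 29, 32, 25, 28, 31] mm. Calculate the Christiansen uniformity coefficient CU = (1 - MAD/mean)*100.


mean = 29.142857 mm
MAD = 2.448980 mm
CU = (1 - 2.448980/29.142857)*100

91.5966 %


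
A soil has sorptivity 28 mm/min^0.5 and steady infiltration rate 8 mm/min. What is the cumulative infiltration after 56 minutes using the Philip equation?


F = S*sqrt(t) + A*t
F = 28*sqrt(56) + 8*56
F = 28*7.483315 + 448

657.5328 mm


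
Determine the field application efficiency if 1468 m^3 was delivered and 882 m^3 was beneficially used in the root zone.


Ea = V_root / V_field * 100 = 882 / 1468 * 100 = 60.0817%

60.0817 %


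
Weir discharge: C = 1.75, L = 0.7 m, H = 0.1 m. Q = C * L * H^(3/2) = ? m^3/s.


Q = C * L * H^(3/2) = 1.75 * 0.7 * 0.1^1.5 = 1.75 * 0.7 * 0.031623

0.0387 m^3/s


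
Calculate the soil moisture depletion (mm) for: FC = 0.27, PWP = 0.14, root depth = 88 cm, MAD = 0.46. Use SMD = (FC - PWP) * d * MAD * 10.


SMD = (FC - PWP) * d * MAD * 10
SMD = (0.27 - 0.14) * 88 * 0.46 * 10
SMD = 0.1300 * 88 * 0.46 * 10

52.6240 mm


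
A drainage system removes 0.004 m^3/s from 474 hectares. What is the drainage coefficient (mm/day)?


DC = Q * 86400 / (A * 10000) * 1000
DC = 0.004 * 86400 / (474 * 10000) * 1000
DC = 345600.0000 / 4740000

0.0729 mm/day


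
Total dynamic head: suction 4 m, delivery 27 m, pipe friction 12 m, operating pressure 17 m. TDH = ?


TDH = Hs + Hd + hf + Hp = 4 + 27 + 12 + 17 = 60

60 m


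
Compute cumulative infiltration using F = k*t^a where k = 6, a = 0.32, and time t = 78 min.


F = k * t^a = 6 * 78^0.32
F = 6 * 4.031533

24.1892 mm


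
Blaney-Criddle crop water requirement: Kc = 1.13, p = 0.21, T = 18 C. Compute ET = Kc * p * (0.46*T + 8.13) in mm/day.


ET = Kc * p * (0.46*T + 8.13)
ET = 1.13 * 0.21 * (0.46*18 + 8.13)
ET = 1.13 * 0.21 * 16.4100

3.8941 mm/day


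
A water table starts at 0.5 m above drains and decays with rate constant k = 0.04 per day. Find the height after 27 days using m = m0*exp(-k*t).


m = m0 * exp(-k*t)
m = 0.5 * exp(-0.04 * 27)
m = 0.5 * exp(-1.0800)

0.1698 m


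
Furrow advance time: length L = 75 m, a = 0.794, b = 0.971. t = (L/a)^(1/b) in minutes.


t = (L/a)^(1/b)
t = (75/0.794)^(1/0.971)
t = 94.458438^(1/0.971)

108.2016 min


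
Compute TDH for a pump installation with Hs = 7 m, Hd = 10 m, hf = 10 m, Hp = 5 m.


TDH = Hs + Hd + hf + Hp = 7 + 10 + 10 + 5 = 32

32 m


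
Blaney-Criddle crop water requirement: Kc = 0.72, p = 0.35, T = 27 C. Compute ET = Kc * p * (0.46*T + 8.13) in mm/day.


ET = Kc * p * (0.46*T + 8.13)
ET = 0.72 * 0.35 * (0.46*27 + 8.13)
ET = 0.72 * 0.35 * 20.5500

5.1786 mm/day


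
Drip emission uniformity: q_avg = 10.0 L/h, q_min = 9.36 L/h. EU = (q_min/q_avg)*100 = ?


EU = (q_min/q_avg)*100 = (9.36/10.0)*100 = 93.6000%

93.6000 %


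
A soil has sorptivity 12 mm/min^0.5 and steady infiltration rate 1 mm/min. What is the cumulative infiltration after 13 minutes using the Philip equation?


F = S*sqrt(t) + A*t
F = 12*sqrt(13) + 1*13
F = 12*3.605551 + 13

56.2666 mm


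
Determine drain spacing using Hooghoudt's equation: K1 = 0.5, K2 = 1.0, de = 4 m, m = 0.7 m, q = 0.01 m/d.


S^2 = 8*K2*de*m/q + 4*K1*m^2/q
S^2 = 8*1.0*4*0.7/0.01 + 4*0.5*0.7^2/0.01
S = sqrt(2338.0000)

48.3529 m


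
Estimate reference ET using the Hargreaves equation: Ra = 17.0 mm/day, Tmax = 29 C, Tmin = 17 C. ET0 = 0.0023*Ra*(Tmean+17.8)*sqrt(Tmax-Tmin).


Tmean = (Tmax + Tmin)/2 = (29 + 17)/2 = 23.0
ET0 = 0.0023 * 17.0 * (23.0 + 17.8) * sqrt(29 - 17)
ET0 = 0.0023 * 17.0 * 40.8 * 3.464102

5.5262 mm/day


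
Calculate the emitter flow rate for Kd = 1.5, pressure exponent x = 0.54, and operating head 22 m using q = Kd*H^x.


q = Kd * H^x = 1.5 * 22^0.54 = 1.5 * 5.307723

7.9616 L/h


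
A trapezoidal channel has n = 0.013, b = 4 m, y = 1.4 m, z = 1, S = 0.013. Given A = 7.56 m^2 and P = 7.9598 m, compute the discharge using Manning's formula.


R = A/P = 7.56/7.9598 = 0.949773
Q = (1/0.013) * 7.56 * 0.949773^(2/3) * 0.013^0.5

64.0664 m^3/s


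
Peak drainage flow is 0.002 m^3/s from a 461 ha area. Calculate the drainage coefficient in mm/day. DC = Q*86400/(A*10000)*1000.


DC = Q * 86400 / (A * 10000) * 1000
DC = 0.002 * 86400 / (461 * 10000) * 1000
DC = 172800.0000 / 4610000

0.0375 mm/day


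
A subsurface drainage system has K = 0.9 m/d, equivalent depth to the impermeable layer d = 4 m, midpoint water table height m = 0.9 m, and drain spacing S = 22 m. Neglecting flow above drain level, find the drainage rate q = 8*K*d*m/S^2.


q = 8*K*d*m/S^2
q = 8*0.9*4*0.9/22^2
q = 25.9200 / 484

0.0536 m/d


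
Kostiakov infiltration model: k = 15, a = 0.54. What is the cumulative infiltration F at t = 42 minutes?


F = k * t^a = 15 * 42^0.54
F = 15 * 7.525834

112.8875 mm


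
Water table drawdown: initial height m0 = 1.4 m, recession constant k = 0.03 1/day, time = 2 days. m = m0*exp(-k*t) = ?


m = m0 * exp(-k*t)
m = 1.4 * exp(-0.03 * 2)
m = 1.4 * exp(-0.0600)

1.3185 m


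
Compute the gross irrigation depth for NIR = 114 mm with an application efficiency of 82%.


Ea = 82% = 0.82
GID = NIR / Ea = 114 / 0.82 = 139.0244 mm

139.0244 mm


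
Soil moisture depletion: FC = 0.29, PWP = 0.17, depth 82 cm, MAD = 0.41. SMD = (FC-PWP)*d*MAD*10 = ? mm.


SMD = (FC - PWP) * d * MAD * 10
SMD = (0.29 - 0.17) * 82 * 0.41 * 10
SMD = 0.1200 * 82 * 0.41 * 10

40.3440 mm


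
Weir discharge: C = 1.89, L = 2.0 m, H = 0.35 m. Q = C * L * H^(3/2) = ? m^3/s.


Q = C * L * H^(3/2) = 1.89 * 2.0 * 0.35^1.5 = 1.89 * 2.0 * 0.207063

0.7827 m^3/s


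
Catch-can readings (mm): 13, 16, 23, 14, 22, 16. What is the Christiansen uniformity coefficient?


mean = 17.333333 mm
MAD = 3.444444 mm
CU = (1 - 3.444444/17.333333)*100

80.1282 %


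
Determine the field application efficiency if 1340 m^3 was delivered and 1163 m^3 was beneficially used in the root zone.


Ea = V_root / V_field * 100 = 1163 / 1340 * 100 = 86.7910%

86.7910 %


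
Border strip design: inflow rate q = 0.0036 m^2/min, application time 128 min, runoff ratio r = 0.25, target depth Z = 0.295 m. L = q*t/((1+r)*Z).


L = q*t/((1+r)*Z)
L = 0.0036*128/((1+0.25)*0.295)
L = 0.4608/0.36875

1.2496 m


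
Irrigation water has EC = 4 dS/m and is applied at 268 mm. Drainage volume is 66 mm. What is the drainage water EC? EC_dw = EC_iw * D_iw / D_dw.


EC_dw = EC_iw * D_iw / D_dw
EC_dw = 4 * 268 / 66
EC_dw = 1072 / 66

16.2424 dS/m


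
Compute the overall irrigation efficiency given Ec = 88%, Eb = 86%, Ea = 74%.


Ec = 0.88, Eb = 0.86, Ea = 0.74
E = 0.88 * 0.86 * 0.74 * 100 = 56.0032%

56.0032 %


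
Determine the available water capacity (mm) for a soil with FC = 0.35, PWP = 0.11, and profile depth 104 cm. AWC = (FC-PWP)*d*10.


AWC = (FC - PWP) * d * 10
AWC = (0.35 - 0.11) * 104 * 10
AWC = 0.2400 * 104 * 10

249.6000 mm


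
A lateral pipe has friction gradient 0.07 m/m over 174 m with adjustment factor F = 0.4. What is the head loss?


hf = J * L * F = 0.07 * 174 * 0.4 = 4.8720 m

4.8720 m


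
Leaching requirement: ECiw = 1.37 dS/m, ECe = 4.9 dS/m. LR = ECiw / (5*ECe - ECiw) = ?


LR = ECiw / (5*ECe - ECiw)
LR = 1.37 / (5*4.9 - 1.37)
LR = 1.37 / 23.1300

0.0592


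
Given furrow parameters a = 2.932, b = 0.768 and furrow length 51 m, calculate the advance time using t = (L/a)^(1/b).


t = (L/a)^(1/b)
t = (51/2.932)^(1/0.768)
t = 17.394270^(1/0.768)

41.2204 min


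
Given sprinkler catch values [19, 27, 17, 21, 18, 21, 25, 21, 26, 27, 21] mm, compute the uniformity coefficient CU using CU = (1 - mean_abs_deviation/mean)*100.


mean = 22.090909 mm
MAD = 3.024793 mm
CU = (1 - 3.024793/22.090909)*100

86.3075 %


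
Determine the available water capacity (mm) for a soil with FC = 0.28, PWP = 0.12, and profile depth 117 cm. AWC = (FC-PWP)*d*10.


AWC = (FC - PWP) * d * 10
AWC = (0.28 - 0.12) * 117 * 10
AWC = 0.1600 * 117 * 10

187.2000 mm


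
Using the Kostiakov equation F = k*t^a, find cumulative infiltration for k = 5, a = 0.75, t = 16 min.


F = k * t^a = 5 * 16^0.75
F = 5 * 8.000000

40.0000 mm


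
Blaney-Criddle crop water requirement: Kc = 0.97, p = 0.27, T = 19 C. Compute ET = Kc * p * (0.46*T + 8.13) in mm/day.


ET = Kc * p * (0.46*T + 8.13)
ET = 0.97 * 0.27 * (0.46*19 + 8.13)
ET = 0.97 * 0.27 * 16.8700

4.4183 mm/day


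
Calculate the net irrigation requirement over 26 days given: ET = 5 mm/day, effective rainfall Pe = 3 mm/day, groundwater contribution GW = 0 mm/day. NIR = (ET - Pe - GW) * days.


Daily deficit = ET - Pe - GW = 5 - 3 - 0 = 2 mm/day
NIR = 2 * 26 = 52 mm

52.0000 mm


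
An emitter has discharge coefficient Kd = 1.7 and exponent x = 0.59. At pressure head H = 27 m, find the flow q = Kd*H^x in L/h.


q = Kd * H^x = 1.7 * 27^0.59 = 1.7 * 6.990442

11.8838 L/h


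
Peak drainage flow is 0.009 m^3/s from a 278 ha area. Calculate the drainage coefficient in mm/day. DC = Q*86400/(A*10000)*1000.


DC = Q * 86400 / (A * 10000) * 1000
DC = 0.009 * 86400 / (278 * 10000) * 1000
DC = 777600.0000 / 2780000

0.2797 mm/day


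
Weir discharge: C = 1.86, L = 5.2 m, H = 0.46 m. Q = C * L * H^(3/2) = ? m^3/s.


Q = C * L * H^(3/2) = 1.86 * 5.2 * 0.46^1.5 = 1.86 * 5.2 * 0.311987

3.0175 m^3/s


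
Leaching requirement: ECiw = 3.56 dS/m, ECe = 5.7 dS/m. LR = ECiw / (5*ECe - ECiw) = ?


LR = ECiw / (5*ECe - ECiw)
LR = 3.56 / (5*5.7 - 3.56)
LR = 3.56 / 24.9400

0.1427


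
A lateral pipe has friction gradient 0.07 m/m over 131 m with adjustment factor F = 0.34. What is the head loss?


hf = J * L * F = 0.07 * 131 * 0.34 = 3.1178 m

3.1178 m


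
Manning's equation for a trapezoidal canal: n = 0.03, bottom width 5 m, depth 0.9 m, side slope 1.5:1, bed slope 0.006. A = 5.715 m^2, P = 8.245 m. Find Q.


R = A/P = 5.715/8.245 = 0.693147
Q = (1/0.03) * 5.715 * 0.693147^(2/3) * 0.006^0.5

11.5572 m^3/s


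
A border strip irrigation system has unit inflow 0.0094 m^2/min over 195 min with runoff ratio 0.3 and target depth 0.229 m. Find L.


L = q*t/((1+r)*Z)
L = 0.0094*195/((1+0.3)*0.229)
L = 1.833/0.2977

6.1572 m


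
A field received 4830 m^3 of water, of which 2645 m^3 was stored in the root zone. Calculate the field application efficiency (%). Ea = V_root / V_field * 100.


Ea = V_root / V_field * 100 = 2645 / 4830 * 100 = 54.7619%

54.7619 %
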